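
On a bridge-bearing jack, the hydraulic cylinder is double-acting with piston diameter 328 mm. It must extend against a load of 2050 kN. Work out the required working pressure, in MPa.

P ≈ 24.3 MPa

Cap-side area A_cap = π/4 × (328 mm)² = 84500 mm^2
P = F / A = 2050 kN / A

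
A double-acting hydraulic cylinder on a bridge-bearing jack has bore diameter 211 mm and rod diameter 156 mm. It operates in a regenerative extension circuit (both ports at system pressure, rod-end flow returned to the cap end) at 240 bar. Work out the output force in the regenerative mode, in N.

F ≈ 4.59e5 N

With equal pressure on both faces, forces on the annular region cancel; the net push is pressure × rod cross-section.
Rod cross-section A_rod = π/4 × (156 mm)² = 19110 mm^2
F = P × A_rod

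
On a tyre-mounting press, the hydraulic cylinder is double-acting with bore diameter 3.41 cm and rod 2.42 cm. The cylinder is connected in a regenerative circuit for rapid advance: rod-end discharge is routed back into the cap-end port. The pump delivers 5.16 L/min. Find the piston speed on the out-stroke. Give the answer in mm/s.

v ≈ 187 mm/s

In regeneration the rod-end outflow joins the pump flow into the cap end, so the net volume the pump must supply per unit advance equals the rod cross-section area.
Rod cross-section A_rod = π/4 × (2.42 cm)² = 4.600 cm^2
v = Q_pump / A_rod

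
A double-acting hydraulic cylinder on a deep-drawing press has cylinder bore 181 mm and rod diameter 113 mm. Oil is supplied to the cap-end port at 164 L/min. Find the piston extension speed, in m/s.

v ≈ 0.106 m/s

Cap-side area A_cap = π/4 × (181 mm)² = 25730 mm^2
v = Q / A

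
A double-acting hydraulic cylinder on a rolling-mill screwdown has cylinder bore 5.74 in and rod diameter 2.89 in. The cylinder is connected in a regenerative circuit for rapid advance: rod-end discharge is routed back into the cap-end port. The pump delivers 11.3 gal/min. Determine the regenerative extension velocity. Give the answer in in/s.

In regeneration the rod-end outflow joins the pump flow into the cap end, so the net volume the pump must supply per unit advance equals the rod cross-section area.
Rod cross-section A_rod = π/4 × (2.89 in)² = 6.560 in^2
v = Q_pump / A_rod

v ≈ 6.63 in/s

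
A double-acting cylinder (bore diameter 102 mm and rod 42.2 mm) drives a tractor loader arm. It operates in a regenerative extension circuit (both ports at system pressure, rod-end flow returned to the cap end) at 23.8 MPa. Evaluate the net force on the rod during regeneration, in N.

F ≈ 33300 N

With equal pressure on both faces, forces on the annular region cancel; the net push is pressure × rod cross-section.
Rod cross-section A_rod = π/4 × (42.2 mm)² = 1399 mm^2
F = P × A_rod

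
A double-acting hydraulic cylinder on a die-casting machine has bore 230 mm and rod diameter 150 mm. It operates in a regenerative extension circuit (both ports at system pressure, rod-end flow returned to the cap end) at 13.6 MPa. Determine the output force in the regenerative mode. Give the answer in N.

F ≈ 2.40e5 N

With equal pressure on both faces, forces on the annular region cancel; the net push is pressure × rod cross-section.
Rod cross-section A_rod = π/4 × (150 mm)² = 17670 mm^2
F = P × A_rod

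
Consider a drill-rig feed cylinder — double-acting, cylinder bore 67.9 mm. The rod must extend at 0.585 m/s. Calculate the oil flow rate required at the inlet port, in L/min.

Cap-side area A_cap = π/4 × (67.9 mm)² = 3621 mm^2
Q = A × v

Q ≈ 127 L/min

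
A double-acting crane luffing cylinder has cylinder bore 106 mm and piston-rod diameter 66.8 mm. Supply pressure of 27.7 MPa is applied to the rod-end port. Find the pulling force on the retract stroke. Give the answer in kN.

Rod-side annular area A_ann = π/4 × (106² − 66.8²) = 5320 mm^2
On retraction the pressure acts on the annular area (bore minus rod).
F = P × A_ann

F ≈ 147 kN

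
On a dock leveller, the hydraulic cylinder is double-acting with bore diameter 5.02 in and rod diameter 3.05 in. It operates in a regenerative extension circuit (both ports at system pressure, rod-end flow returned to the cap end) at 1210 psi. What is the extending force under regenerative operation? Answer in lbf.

With equal pressure on both faces, forces on the annular region cancel; the net push is pressure × rod cross-section.
Rod cross-section A_rod = π/4 × (3.05 in)² = 7.306 in^2
F = P × A_rod

F ≈ 8840 lbf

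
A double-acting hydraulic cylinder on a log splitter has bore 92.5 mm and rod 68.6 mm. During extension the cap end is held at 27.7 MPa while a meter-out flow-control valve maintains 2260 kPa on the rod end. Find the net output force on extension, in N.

F ≈ 1.79e5 N

Cap-side area A_cap = π/4 × (92.5 mm)² = 6720 mm^2
Rod-side annular area A_ann = π/4 × (92.5² − 68.6²) = 3024 mm^2
Net thrust = P_cap·A_cap − P_rod·A_ann = 1.861e5 N − 6834 N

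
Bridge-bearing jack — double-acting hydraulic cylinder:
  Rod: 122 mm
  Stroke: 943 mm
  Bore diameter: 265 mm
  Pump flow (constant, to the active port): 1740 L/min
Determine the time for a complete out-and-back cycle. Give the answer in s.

t ≈ 3.21 s

Cap-side area A_cap = π/4 × (265 mm)² = 55150 mm^2
Rod-side annular area A_ann = π/4 × (265² − 122²) = 43460 mm^2
t_ext = A_cap·L/Q = 1.793 s
t_ret = A_ann·L/Q = 1.413 s
t_cycle = t_ext + t_ret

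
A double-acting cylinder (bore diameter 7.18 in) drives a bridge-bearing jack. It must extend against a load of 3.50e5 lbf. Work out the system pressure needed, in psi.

Cap-side area A_cap = π/4 × (7.18 in)² = 40.49 in^2
P = F / A = 3.50e5 lbf / A

P ≈ 8640 psi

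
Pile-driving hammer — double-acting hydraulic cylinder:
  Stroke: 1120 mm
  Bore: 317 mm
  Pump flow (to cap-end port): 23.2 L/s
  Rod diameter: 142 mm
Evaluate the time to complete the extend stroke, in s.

Cap-side area A_cap = π/4 × (317 mm)² = 78920 mm^2
Swept volume V = A × L; t = V / Q = A·L / Q

t ≈ 3.81 s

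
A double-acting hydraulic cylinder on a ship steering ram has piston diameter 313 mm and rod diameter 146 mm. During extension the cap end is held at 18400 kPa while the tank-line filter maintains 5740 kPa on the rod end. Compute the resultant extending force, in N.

F ≈ 1.07e6 N

Cap-side area A_cap = π/4 × (313 mm)² = 76940 mm^2
Rod-side annular area A_ann = π/4 × (313² − 146²) = 60200 mm^2
Net thrust = P_cap·A_cap − P_rod·A_ann = 1.416e6 N − 3.456e5 N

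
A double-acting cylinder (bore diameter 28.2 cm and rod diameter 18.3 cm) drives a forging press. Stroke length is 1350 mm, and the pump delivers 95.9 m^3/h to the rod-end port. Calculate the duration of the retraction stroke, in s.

t ≈ 1.83 s

Rod-side annular area A_ann = π/4 × (28.2² − 18.3²) = 361.6 cm^2
Swept volume V = A × L; t = V / Q = A·L / Q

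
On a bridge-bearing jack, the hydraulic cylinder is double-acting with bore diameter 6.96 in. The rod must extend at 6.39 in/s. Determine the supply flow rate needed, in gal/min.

Q ≈ 63.1 gal/min

Cap-side area A_cap = π/4 × (6.96 in)² = 38.05 in^2
Q = A × v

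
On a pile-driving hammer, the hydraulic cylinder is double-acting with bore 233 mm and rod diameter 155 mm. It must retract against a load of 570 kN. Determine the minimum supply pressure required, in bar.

P ≈ 240 bar

Rod-side annular area A_ann = π/4 × (233² − 155²) = 23770 mm^2
Retraction: pressure acts on the annular area.
P = F / A = 570 kN / A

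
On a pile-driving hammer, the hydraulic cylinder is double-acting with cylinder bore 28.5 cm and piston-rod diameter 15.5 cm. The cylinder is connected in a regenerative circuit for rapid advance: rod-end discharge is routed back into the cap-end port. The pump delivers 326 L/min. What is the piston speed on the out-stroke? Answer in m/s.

v ≈ 0.288 m/s

In regeneration the rod-end outflow joins the pump flow into the cap end, so the net volume the pump must supply per unit advance equals the rod cross-section area.
Rod cross-section A_rod = π/4 × (15.5 cm)² = 188.7 cm^2
v = Q_pump / A_rod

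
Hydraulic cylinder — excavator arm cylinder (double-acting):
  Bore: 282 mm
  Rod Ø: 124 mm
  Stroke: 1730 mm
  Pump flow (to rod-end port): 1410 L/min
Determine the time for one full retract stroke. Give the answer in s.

t ≈ 3.71 s

Rod-side annular area A_ann = π/4 × (282² − 124²) = 50380 mm^2
Swept volume V = A × L; t = V / Q = A·L / Q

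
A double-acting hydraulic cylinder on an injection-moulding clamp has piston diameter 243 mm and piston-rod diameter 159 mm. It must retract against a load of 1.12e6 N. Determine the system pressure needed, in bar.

P ≈ 422 bar

Rod-side annular area A_ann = π/4 × (243² − 159²) = 26520 mm^2
Retraction: pressure acts on the annular area.
P = F / A = 1.12e6 N / A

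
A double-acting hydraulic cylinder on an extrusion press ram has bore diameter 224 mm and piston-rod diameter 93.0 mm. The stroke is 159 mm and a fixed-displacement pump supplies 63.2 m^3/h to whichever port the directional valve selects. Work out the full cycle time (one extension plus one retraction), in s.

t ≈ 0.652 s

Cap-side area A_cap = π/4 × (224 mm)² = 39410 mm^2
Rod-side annular area A_ann = π/4 × (224² − 93.0²) = 32620 mm^2
t_ext = A_cap·L/Q = 0.3569 s
t_ret = A_ann·L/Q = 0.2954 s
t_cycle = t_ext + t_ret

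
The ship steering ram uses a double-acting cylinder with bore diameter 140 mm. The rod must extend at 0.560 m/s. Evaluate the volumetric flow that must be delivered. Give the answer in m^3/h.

Q ≈ 31.0 m^3/h

Cap-side area A_cap = π/4 × (140 mm)² = 15390 mm^2
Q = A × v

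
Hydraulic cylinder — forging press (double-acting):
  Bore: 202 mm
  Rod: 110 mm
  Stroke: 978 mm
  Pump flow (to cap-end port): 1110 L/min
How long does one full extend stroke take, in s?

t ≈ 1.69 s

Cap-side area A_cap = π/4 × (202 mm)² = 32050 mm^2
Swept volume V = A × L; t = V / Q = A·L / Q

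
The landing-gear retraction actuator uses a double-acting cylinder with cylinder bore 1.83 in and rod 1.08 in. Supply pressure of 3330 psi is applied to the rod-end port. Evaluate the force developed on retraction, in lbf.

Rod-side annular area A_ann = π/4 × (1.83² − 1.08²) = 1.714 in^2
On retraction the pressure acts on the annular area (bore minus rod).
F = P × A_ann

F ≈ 5710 lbf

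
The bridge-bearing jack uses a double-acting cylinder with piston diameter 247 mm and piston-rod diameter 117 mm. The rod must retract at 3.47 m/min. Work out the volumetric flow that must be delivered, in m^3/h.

Q ≈ 7.74 m^3/h

Rod-side annular area A_ann = π/4 × (247² − 117²) = 37170 mm^2
Q = A × v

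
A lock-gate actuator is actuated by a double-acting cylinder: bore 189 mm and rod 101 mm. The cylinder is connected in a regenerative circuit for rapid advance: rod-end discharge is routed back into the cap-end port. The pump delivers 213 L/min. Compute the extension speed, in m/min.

v ≈ 26.6 m/min

In regeneration the rod-end outflow joins the pump flow into the cap end, so the net volume the pump must supply per unit advance equals the rod cross-section area.
Rod cross-section A_rod = π/4 × (101 mm)² = 8012 mm^2
v = Q_pump / A_rod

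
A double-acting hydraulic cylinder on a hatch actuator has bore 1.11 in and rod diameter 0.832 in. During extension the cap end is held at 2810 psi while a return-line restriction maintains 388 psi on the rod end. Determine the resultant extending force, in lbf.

Cap-side area A_cap = π/4 × (1.11 in)² = 0.9677 in^2
Rod-side annular area A_ann = π/4 × (1.11² − 0.832²) = 0.4240 in^2
Net thrust = P_cap·A_cap − P_rod·A_ann = 2719 lbf − 164.5 lbf

F ≈ 2550 lbf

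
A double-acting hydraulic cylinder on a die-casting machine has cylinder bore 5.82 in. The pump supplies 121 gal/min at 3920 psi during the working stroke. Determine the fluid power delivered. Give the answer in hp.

W ≈ 277 hp

Hydraulic power = P × Q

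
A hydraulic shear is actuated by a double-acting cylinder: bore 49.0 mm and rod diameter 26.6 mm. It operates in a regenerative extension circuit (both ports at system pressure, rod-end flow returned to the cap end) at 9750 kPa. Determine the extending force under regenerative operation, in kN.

With equal pressure on both faces, forces on the annular region cancel; the net push is pressure × rod cross-section.
Rod cross-section A_rod = π/4 × (26.6 mm)² = 555.7 mm^2
F = P × A_rod

F ≈ 5.42 kN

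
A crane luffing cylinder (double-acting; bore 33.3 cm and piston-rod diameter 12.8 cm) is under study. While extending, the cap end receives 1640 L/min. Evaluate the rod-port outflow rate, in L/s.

Cap-side area A_cap = π/4 × (33.3 cm)² = 870.9 cm^2
Rod-side annular area A_ann = π/4 × (33.3² − 12.8²) = 742.2 cm^2
Piston speed v = Q_in/A_cap; rod-end outflow Q_out = v × A_ann = Q_in × A_ann/A_cap.

Q_out ≈ 23.3 L/s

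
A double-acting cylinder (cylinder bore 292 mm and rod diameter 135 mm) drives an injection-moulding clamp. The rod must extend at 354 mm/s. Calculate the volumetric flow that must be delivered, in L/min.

Q ≈ 1420 L/min

Cap-side area A_cap = π/4 × (292 mm)² = 66970 mm^2
Q = A × v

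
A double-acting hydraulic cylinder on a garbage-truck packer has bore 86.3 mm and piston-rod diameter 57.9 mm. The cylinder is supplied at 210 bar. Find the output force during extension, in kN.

F ≈ 123 kN

Cap-side area A_cap = π/4 × (86.3 mm)² = 5849 mm^2
F = P × A_cap = 210 bar × A_cap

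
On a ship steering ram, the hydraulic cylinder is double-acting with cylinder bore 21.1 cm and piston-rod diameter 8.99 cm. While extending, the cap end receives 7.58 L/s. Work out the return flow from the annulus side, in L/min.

Cap-side area A_cap = π/4 × (21.1 cm)² = 349.7 cm^2
Rod-side annular area A_ann = π/4 × (21.1² − 8.99²) = 286.2 cm^2
Piston speed v = Q_in/A_cap; rod-end outflow Q_out = v × A_ann = Q_in × A_ann/A_cap.

Q_out ≈ 372 L/min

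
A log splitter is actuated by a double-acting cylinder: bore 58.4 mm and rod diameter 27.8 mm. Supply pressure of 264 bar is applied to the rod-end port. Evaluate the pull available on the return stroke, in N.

F ≈ 54700 N

Rod-side annular area A_ann = π/4 × (58.4² − 27.8²) = 2072 mm^2
On retraction the pressure acts on the annular area (bore minus rod).
F = P × A_ann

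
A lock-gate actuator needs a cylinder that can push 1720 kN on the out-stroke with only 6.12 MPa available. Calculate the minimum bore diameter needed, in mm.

Extension force acts on the full piston face: F = P × (π/4)D².
D = √(4F / (πP)) = √(4 × 1720 kN / (π × 6.12 MPa))

D ≈ 598 mm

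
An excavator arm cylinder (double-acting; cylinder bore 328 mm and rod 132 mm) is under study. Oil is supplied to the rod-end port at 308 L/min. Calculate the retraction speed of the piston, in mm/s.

Rod-side annular area A_ann = π/4 × (328² − 132²) = 70810 mm^2
Flow into the rod-end port fills the annular volume.
v = Q / A

v ≈ 72.5 mm/s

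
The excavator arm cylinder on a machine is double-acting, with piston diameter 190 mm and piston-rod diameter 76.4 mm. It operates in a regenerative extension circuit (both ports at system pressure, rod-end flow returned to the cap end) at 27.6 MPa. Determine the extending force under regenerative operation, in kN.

F ≈ 127 kN

With equal pressure on both faces, forces on the annular region cancel; the net push is pressure × rod cross-section.
Rod cross-section A_rod = π/4 × (76.4 mm)² = 4584 mm^2
F = P × A_rod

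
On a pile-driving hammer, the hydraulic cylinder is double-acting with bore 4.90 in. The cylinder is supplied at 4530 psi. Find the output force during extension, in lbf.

F ≈ 85400 lbf

Cap-side area A_cap = π/4 × (4.90 in)² = 18.86 in^2
F = P × A_cap = 4530 psi × A_cap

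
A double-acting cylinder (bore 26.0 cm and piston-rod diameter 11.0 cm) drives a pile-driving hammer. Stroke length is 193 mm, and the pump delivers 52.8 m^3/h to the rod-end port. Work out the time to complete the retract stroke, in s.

Rod-side annular area A_ann = π/4 × (26.0² − 11.0²) = 435.9 cm^2
Swept volume V = A × L; t = V / Q = A·L / Q

t ≈ 0.574 s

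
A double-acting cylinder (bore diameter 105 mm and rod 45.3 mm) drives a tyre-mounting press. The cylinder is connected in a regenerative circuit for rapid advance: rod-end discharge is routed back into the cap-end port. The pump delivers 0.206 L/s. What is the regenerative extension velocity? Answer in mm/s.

v ≈ 128 mm/s

In regeneration the rod-end outflow joins the pump flow into the cap end, so the net volume the pump must supply per unit advance equals the rod cross-section area.
Rod cross-section A_rod = π/4 × (45.3 mm)² = 1612 mm^2
v = Q_pump / A_rod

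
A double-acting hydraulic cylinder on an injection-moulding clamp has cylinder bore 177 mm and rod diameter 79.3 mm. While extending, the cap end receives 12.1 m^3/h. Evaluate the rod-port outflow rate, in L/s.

Q_out ≈ 2.69 L/s

Cap-side area A_cap = π/4 × (177 mm)² = 24610 mm^2
Rod-side annular area A_ann = π/4 × (177² − 79.3²) = 19670 mm^2
Piston speed v = Q_in/A_cap; rod-end outflow Q_out = v × A_ann = Q_in × A_ann/A_cap.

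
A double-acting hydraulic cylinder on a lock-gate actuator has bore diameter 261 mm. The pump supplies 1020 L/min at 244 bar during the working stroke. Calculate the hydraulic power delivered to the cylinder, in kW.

Hydraulic power = P × Q

W ≈ 415 kW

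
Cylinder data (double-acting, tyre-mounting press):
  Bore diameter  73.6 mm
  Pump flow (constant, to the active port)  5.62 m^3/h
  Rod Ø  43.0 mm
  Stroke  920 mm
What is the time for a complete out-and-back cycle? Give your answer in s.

Cap-side area A_cap = π/4 × (73.6 mm)² = 4254 mm^2
Rod-side annular area A_ann = π/4 × (73.6² − 43.0²) = 2802 mm^2
t_ext = A_cap·L/Q = 2.507 s
t_ret = A_ann·L/Q = 1.651 s
t_cycle = t_ext + t_ret

t ≈ 4.16 s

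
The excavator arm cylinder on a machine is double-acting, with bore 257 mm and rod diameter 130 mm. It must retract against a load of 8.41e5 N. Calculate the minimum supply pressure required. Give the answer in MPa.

Rod-side annular area A_ann = π/4 × (257² − 130²) = 38600 mm^2
Retraction: pressure acts on the annular area.
P = F / A = 8.41e5 N / A

P ≈ 21.8 MPa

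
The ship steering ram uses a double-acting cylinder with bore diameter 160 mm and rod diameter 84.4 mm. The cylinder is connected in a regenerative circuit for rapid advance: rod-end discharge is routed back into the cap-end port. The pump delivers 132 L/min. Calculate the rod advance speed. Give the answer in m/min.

In regeneration the rod-end outflow joins the pump flow into the cap end, so the net volume the pump must supply per unit advance equals the rod cross-section area.
Rod cross-section A_rod = π/4 × (84.4 mm)² = 5595 mm^2
v = Q_pump / A_rod

v ≈ 23.6 m/min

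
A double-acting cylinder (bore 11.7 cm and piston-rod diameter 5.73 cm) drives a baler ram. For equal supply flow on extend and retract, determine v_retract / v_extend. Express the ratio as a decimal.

Cap-side area A_cap = π/4 × (11.7 cm)² = 107.5 cm^2
Rod-side annular area A_ann = π/4 × (11.7² − 5.73²) = 81.73 cm^2
For equal Q, v ∝ 1/A, so v_ret/v_ext = A_cap/A_ann.

v_ret/v_ext ≈ 1.32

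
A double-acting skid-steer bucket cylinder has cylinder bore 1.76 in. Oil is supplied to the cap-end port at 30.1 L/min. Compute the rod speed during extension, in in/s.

Cap-side area A_cap = π/4 × (1.76 in)² = 2.433 in^2
v = Q / A

v ≈ 12.6 in/s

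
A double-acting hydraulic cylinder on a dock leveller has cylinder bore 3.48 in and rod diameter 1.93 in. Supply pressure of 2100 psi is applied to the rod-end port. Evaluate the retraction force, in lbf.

F ≈ 13800 lbf

Rod-side annular area A_ann = π/4 × (3.48² − 1.93²) = 6.586 in^2
On retraction the pressure acts on the annular area (bore minus rod).
F = P × A_ann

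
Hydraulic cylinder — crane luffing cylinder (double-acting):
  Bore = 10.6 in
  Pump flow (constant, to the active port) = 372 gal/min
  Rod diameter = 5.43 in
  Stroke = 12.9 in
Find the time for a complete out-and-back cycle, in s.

t ≈ 1.38 s

Cap-side area A_cap = π/4 × (10.6 in)² = 88.25 in^2
Rod-side annular area A_ann = π/4 × (10.6² − 5.43²) = 65.09 in^2
t_ext = A_cap·L/Q = 0.7949 s
t_ret = A_ann·L/Q = 0.5863 s
t_cycle = t_ext + t_ret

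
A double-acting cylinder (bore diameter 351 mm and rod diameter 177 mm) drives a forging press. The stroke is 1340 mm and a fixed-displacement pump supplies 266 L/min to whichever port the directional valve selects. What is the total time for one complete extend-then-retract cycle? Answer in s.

t ≈ 51.1 s

Cap-side area A_cap = π/4 × (351 mm)² = 96760 mm^2
Rod-side annular area A_ann = π/4 × (351² − 177²) = 72160 mm^2
t_ext = A_cap·L/Q = 29.25 s
t_ret = A_ann·L/Q = 21.81 s
t_cycle = t_ext + t_ret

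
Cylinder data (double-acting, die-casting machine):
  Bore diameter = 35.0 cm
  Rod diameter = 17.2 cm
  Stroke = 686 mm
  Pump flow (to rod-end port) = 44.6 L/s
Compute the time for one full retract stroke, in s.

t ≈ 1.12 s

Rod-side annular area A_ann = π/4 × (35.0² − 17.2²) = 729.8 cm^2
Swept volume V = A × L; t = V / Q = A·L / Q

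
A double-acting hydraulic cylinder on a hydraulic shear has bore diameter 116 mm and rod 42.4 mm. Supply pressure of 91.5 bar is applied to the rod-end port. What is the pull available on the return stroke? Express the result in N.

Rod-side annular area A_ann = π/4 × (116² − 42.4²) = 9156 mm^2
On retraction the pressure acts on the annular area (bore minus rod).
F = P × A_ann

F ≈ 83800 N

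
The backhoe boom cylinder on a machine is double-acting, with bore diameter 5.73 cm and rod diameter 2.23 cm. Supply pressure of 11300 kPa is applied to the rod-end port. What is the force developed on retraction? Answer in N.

Rod-side annular area A_ann = π/4 × (5.73² − 2.23²) = 21.88 cm^2
On retraction the pressure acts on the annular area (bore minus rod).
F = P × A_ann

F ≈ 24700 N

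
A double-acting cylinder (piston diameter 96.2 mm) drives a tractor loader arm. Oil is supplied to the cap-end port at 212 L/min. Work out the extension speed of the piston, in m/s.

v ≈ 0.486 m/s

Cap-side area A_cap = π/4 × (96.2 mm)² = 7268 mm^2
v = Q / A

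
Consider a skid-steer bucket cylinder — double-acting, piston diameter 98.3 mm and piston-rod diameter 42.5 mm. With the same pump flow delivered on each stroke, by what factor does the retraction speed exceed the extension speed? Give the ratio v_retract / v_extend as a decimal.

Cap-side area A_cap = π/4 × (98.3 mm)² = 7589 mm^2
Rod-side annular area A_ann = π/4 × (98.3² − 42.5²) = 6171 mm^2
For equal Q, v ∝ 1/A, so v_ret/v_ext = A_cap/A_ann.

v_ret/v_ext ≈ 1.23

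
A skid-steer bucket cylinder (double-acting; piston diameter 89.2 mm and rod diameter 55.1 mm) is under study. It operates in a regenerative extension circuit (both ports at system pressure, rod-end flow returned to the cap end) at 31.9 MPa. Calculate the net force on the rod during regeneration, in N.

With equal pressure on both faces, forces on the annular region cancel; the net push is pressure × rod cross-section.
Rod cross-section A_rod = π/4 × (55.1 mm)² = 2384 mm^2
F = P × A_rod

F ≈ 76100 N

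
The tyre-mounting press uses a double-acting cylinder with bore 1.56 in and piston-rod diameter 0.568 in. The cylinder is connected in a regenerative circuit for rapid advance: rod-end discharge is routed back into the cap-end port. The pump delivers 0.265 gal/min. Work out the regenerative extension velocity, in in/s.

v ≈ 4.03 in/s

In regeneration the rod-end outflow joins the pump flow into the cap end, so the net volume the pump must supply per unit advance equals the rod cross-section area.
Rod cross-section A_rod = π/4 × (0.568 in)² = 0.2534 in^2
v = Q_pump / A_rod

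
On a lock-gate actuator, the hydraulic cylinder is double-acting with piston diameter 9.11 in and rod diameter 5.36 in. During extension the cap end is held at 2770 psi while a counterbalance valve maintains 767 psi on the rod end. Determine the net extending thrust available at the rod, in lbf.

F ≈ 1.48e5 lbf

Cap-side area A_cap = π/4 × (9.11 in)² = 65.18 in^2
Rod-side annular area A_ann = π/4 × (9.11² − 5.36²) = 42.62 in^2
Net thrust = P_cap·A_cap − P_rod·A_ann = 1.806e5 lbf − 32690 lbf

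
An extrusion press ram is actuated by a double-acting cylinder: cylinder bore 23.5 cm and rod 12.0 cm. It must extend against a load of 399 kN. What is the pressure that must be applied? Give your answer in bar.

P ≈ 92.0 bar

Cap-side area A_cap = π/4 × (23.5 cm)² = 433.7 cm^2
P = F / A = 399 kN / A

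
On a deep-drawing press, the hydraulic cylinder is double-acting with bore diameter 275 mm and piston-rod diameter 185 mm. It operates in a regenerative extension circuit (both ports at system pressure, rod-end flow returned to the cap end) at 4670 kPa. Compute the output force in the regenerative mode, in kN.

F ≈ 126 kN

With equal pressure on both faces, forces on the annular region cancel; the net push is pressure × rod cross-section.
Rod cross-section A_rod = π/4 × (185 mm)² = 26880 mm^2
F = P × A_rod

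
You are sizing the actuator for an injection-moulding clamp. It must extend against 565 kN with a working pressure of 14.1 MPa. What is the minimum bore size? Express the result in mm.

Extension force acts on the full piston face: F = P × (π/4)D².
D = √(4F / (πP)) = √(4 × 565 kN / (π × 14.1 MPa))

D ≈ 226 mm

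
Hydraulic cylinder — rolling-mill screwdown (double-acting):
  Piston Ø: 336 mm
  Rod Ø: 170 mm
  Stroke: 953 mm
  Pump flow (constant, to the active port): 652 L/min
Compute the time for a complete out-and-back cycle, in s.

Cap-side area A_cap = π/4 × (336 mm)² = 88670 mm^2
Rod-side annular area A_ann = π/4 × (336² − 170²) = 65970 mm^2
t_ext = A_cap·L/Q = 7.776 s
t_ret = A_ann·L/Q = 5.786 s
t_cycle = t_ext + t_ret

t ≈ 13.6 s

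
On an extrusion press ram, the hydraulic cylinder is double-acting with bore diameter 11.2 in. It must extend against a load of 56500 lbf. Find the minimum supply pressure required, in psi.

Cap-side area A_cap = π/4 × (11.2 in)² = 98.52 in^2
P = F / A = 56500 lbf / A

P ≈ 573 psi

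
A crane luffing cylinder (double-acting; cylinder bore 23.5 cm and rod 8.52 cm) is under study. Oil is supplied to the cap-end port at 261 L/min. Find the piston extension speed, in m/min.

Cap-side area A_cap = π/4 × (23.5 cm)² = 433.7 cm^2
v = Q / A

v ≈ 6.02 m/min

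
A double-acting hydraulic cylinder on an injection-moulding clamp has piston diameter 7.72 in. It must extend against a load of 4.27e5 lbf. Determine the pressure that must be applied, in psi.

Cap-side area A_cap = π/4 × (7.72 in)² = 46.81 in^2
P = F / A = 4.27e5 lbf / A

P ≈ 9120 psi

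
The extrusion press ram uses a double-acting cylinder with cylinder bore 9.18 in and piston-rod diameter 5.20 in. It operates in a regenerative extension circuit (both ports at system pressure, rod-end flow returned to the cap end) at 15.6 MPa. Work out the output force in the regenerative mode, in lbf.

F ≈ 48100 lbf

With equal pressure on both faces, forces on the annular region cancel; the net push is pressure × rod cross-section.
Rod cross-section A_rod = π/4 × (5.20 in)² = 21.24 in^2
F = P × A_rod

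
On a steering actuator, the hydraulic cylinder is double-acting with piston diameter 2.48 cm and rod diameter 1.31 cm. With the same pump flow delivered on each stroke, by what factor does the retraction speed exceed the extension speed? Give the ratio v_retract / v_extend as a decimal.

v_ret/v_ext ≈ 1.39

Cap-side area A_cap = π/4 × (2.48 cm)² = 4.831 cm^2
Rod-side annular area A_ann = π/4 × (2.48² − 1.31²) = 3.483 cm^2
For equal Q, v ∝ 1/A, so v_ret/v_ext = A_cap/A_ann.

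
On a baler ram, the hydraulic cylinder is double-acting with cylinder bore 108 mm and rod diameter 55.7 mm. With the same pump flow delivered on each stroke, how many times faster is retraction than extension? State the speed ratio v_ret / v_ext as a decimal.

Cap-side area A_cap = π/4 × (108 mm)² = 9161 mm^2
Rod-side annular area A_ann = π/4 × (108² − 55.7²) = 6724 mm^2
For equal Q, v ∝ 1/A, so v_ret/v_ext = A_cap/A_ann.

v_ret/v_ext ≈ 1.36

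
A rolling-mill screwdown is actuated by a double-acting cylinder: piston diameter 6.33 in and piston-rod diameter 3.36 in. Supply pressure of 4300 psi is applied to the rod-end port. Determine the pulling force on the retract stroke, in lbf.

F ≈ 97200 lbf

Rod-side annular area A_ann = π/4 × (6.33² − 3.36²) = 22.60 in^2
On retraction the pressure acts on the annular area (bore minus rod).
F = P × A_ann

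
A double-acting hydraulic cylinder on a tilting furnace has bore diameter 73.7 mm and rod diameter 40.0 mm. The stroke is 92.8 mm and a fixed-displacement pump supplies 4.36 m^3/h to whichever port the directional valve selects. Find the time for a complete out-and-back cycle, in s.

t ≈ 0.557 s

Cap-side area A_cap = π/4 × (73.7 mm)² = 4266 mm^2
Rod-side annular area A_ann = π/4 × (73.7² − 40.0²) = 3009 mm^2
t_ext = A_cap·L/Q = 0.3269 s
t_ret = A_ann·L/Q = 0.2306 s
t_cycle = t_ext + t_ret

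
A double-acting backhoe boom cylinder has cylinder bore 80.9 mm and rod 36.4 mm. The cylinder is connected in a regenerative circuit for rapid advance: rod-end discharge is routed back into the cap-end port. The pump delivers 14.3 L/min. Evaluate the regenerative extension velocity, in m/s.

v ≈ 0.229 m/s

In regeneration the rod-end outflow joins the pump flow into the cap end, so the net volume the pump must supply per unit advance equals the rod cross-section area.
Rod cross-section A_rod = π/4 × (36.4 mm)² = 1041 mm^2
v = Q_pump / A_rod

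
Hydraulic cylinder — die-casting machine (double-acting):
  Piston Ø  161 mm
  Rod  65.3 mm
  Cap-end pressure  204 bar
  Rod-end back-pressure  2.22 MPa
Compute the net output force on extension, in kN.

Cap-side area A_cap = π/4 × (161 mm)² = 20360 mm^2
Rod-side annular area A_ann = π/4 × (161² − 65.3²) = 17010 mm^2
Net thrust = P_cap·A_cap − P_rod·A_ann = 415.3 kN − 37.76 kN

F ≈ 378 kN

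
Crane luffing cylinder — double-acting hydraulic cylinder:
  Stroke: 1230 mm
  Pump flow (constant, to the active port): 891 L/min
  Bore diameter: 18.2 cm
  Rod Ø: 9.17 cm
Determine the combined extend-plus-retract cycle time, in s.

Cap-side area A_cap = π/4 × (18.2 cm)² = 260.2 cm^2
Rod-side annular area A_ann = π/4 × (18.2² − 9.17²) = 194.1 cm^2
t_ext = A_cap·L/Q = 2.155 s
t_ret = A_ann·L/Q = 1.608 s
t_cycle = t_ext + t_ret

t ≈ 3.76 s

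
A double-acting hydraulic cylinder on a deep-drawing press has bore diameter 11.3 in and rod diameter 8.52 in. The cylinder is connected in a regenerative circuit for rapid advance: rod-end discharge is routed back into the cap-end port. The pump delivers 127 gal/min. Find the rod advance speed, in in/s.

In regeneration the rod-end outflow joins the pump flow into the cap end, so the net volume the pump must supply per unit advance equals the rod cross-section area.
Rod cross-section A_rod = π/4 × (8.52 in)² = 57.01 in^2
v = Q_pump / A_rod

v ≈ 8.58 in/s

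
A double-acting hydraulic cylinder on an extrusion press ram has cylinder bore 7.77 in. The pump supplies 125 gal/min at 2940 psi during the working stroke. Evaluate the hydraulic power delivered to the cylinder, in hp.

Hydraulic power = P × Q

W ≈ 214 hp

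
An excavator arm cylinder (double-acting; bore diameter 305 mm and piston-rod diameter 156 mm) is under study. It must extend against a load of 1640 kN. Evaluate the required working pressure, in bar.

P ≈ 224 bar

Cap-side area A_cap = π/4 × (305 mm)² = 73060 mm^2
P = F / A = 1640 kN / A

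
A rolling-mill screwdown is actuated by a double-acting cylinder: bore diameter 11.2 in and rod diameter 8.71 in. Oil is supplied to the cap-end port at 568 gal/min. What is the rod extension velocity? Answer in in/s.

Cap-side area A_cap = π/4 × (11.2 in)² = 98.52 in^2
v = Q / A

v ≈ 22.2 in/s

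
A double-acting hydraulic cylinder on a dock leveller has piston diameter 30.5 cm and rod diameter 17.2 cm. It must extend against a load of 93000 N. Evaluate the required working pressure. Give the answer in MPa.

P ≈ 1.27 MPa

Cap-side area A_cap = π/4 × (30.5 cm)² = 730.6 cm^2
P = F / A = 93000 N / A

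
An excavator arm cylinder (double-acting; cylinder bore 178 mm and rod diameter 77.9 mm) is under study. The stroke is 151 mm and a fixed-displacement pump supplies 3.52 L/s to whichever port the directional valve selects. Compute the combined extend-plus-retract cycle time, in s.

t ≈ 1.93 s

Cap-side area A_cap = π/4 × (178 mm)² = 24880 mm^2
Rod-side annular area A_ann = π/4 × (178² − 77.9²) = 20120 mm^2
t_ext = A_cap·L/Q = 1.067 s
t_ret = A_ann·L/Q = 0.8630 s
t_cycle = t_ext + t_ret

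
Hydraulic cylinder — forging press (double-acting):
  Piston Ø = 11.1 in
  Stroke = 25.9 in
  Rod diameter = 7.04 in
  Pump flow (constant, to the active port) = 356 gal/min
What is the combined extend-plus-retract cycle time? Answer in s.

Cap-side area A_cap = π/4 × (11.1 in)² = 96.77 in^2
Rod-side annular area A_ann = π/4 × (11.1² − 7.04²) = 57.84 in^2
t_ext = A_cap·L/Q = 1.829 s
t_ret = A_ann·L/Q = 1.093 s
t_cycle = t_ext + t_ret

t ≈ 2.92 s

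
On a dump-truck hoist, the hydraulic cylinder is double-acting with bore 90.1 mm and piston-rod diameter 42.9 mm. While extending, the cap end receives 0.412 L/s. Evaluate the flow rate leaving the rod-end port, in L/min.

Q_out ≈ 19.1 L/min

Cap-side area A_cap = π/4 × (90.1 mm)² = 6376 mm^2
Rod-side annular area A_ann = π/4 × (90.1² − 42.9²) = 4930 mm^2
Piston speed v = Q_in/A_cap; rod-end outflow Q_out = v × A_ann = Q_in × A_ann/A_cap.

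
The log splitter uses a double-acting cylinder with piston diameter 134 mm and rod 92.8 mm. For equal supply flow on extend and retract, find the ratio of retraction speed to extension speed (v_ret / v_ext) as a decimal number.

v_ret/v_ext ≈ 1.92

Cap-side area A_cap = π/4 × (134 mm)² = 14100 mm^2
Rod-side annular area A_ann = π/4 × (134² − 92.8²) = 7339 mm^2
For equal Q, v ∝ 1/A, so v_ret/v_ext = A_cap/A_ann.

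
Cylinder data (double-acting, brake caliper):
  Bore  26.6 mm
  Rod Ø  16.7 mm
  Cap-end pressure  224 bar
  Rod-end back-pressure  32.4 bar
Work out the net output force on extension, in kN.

F ≈ 11.4 kN

Cap-side area A_cap = π/4 × (26.6 mm)² = 555.7 mm^2
Rod-side annular area A_ann = π/4 × (26.6² − 16.7²) = 336.7 mm^2
Net thrust = P_cap·A_cap − P_rod·A_ann = 12.45 kN − 1.091 kN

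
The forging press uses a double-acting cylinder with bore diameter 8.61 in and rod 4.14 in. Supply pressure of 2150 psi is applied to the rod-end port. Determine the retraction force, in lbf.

F ≈ 96200 lbf

Rod-side annular area A_ann = π/4 × (8.61² − 4.14²) = 44.76 in^2
On retraction the pressure acts on the annular area (bore minus rod).
F = P × A_ann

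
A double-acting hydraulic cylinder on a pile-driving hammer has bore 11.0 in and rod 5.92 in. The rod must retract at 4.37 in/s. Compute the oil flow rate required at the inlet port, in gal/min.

Rod-side annular area A_ann = π/4 × (11.0² − 5.92²) = 67.51 in^2
Q = A × v

Q ≈ 76.6 gal/min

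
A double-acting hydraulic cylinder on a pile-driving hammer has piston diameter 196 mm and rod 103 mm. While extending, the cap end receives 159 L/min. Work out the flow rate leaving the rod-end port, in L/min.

Cap-side area A_cap = π/4 × (196 mm)² = 30170 mm^2
Rod-side annular area A_ann = π/4 × (196² − 103²) = 21840 mm^2
Piston speed v = Q_in/A_cap; rod-end outflow Q_out = v × A_ann = Q_in × A_ann/A_cap.

Q_out ≈ 115 L/min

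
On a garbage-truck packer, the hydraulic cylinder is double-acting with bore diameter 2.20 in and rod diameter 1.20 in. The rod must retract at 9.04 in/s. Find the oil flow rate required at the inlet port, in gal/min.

Q ≈ 6.27 gal/min

Rod-side annular area A_ann = π/4 × (2.20² − 1.20²) = 2.670 in^2
Q = A × v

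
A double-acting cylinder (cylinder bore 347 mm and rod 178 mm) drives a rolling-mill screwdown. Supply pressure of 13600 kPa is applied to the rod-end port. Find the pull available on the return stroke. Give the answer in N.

Rod-side annular area A_ann = π/4 × (347² − 178²) = 69680 mm^2
On retraction the pressure acts on the annular area (bore minus rod).
F = P × A_ann

F ≈ 9.48e5 N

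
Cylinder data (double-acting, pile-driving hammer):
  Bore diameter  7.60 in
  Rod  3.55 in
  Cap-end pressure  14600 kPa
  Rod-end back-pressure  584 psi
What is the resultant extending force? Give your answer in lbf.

F ≈ 75300 lbf

Cap-side area A_cap = π/4 × (7.60 in)² = 45.36 in^2
Rod-side annular area A_ann = π/4 × (7.60² − 3.55²) = 35.47 in^2
Net thrust = P_cap·A_cap − P_rod·A_ann = 96060 lbf − 20710 lbf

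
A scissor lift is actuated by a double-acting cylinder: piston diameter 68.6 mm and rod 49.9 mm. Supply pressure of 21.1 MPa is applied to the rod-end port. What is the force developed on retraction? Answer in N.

F ≈ 36700 N

Rod-side annular area A_ann = π/4 × (68.6² − 49.9²) = 1740 mm^2
On retraction the pressure acts on the annular area (bore minus rod).
F = P × A_ann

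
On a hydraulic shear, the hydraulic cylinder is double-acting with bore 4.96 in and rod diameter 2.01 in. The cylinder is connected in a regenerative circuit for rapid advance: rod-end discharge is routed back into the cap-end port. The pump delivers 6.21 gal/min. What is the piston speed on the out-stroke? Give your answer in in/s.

In regeneration the rod-end outflow joins the pump flow into the cap end, so the net volume the pump must supply per unit advance equals the rod cross-section area.
Rod cross-section A_rod = π/4 × (2.01 in)² = 3.173 in^2
v = Q_pump / A_rod

v ≈ 7.53 in/s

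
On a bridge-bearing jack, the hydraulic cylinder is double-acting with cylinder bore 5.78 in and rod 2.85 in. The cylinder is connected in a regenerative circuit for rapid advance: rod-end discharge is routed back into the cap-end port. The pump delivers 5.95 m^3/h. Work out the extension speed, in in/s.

v ≈ 15.8 in/s

In regeneration the rod-end outflow joins the pump flow into the cap end, so the net volume the pump must supply per unit advance equals the rod cross-section area.
Rod cross-section A_rod = π/4 × (2.85 in)² = 6.379 in^2
v = Q_pump / A_rod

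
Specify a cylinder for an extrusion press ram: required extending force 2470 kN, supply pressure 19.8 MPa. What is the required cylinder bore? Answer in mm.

Extension force acts on the full piston face: F = P × (π/4)D².
D = √(4F / (πP)) = √(4 × 2470 kN / (π × 19.8 MPa))

D ≈ 399 mm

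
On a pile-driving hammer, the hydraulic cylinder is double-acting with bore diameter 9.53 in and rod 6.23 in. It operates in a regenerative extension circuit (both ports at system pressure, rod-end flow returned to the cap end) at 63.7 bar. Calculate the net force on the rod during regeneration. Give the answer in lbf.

With equal pressure on both faces, forces on the annular region cancel; the net push is pressure × rod cross-section.
Rod cross-section A_rod = π/4 × (6.23 in)² = 30.48 in^2
F = P × A_rod

F ≈ 28200 lbf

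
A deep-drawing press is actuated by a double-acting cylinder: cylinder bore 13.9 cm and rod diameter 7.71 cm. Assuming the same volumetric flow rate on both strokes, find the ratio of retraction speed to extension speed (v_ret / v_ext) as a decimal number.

v_ret/v_ext ≈ 1.44

Cap-side area A_cap = π/4 × (13.9 cm)² = 151.7 cm^2
Rod-side annular area A_ann = π/4 × (13.9² − 7.71²) = 105.1 cm^2
For equal Q, v ∝ 1/A, so v_ret/v_ext = A_cap/A_ann.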